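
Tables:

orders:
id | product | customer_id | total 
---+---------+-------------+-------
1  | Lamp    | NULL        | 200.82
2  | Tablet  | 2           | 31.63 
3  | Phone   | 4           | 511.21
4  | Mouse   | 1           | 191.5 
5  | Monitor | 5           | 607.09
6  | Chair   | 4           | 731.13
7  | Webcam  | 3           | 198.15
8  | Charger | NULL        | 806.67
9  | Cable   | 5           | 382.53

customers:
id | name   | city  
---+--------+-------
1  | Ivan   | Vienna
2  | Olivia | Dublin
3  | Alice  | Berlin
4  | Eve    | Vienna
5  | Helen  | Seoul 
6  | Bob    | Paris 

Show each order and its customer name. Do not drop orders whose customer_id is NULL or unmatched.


LEFT JOIN keeps every row from orders (the left table); where customer_id has no match in customers, the customer columns become NULL. Walk through each order:
  - order 1 (Lamp): customer_id=NULL, no match -> kept with NULL
  - order 2 (Tablet): customer_id=2 -> matches Olivia
  - order 3 (Phone): customer_id=4 -> matches Eve
  - order 4 (Mouse): customer_id=1 -> matches Ivan
  - order 5 (Monitor): customer_id=5 -> matches Helen
  - order 6 (Chair): customer_id=4 -> matches Eve
  - order 7 (Webcam): customer_id=3 -> matches Alice
  - order 8 (Charger): customer_id=NULL, no match -> kept with NULL
  - order 9 (Cable): customer_id=5 -> matches Helen
All 9 rows appear; 2 have NULL customer.

SQL:
SELECT a.product, b.name AS customer
FROM orders a
LEFT JOIN customers b ON a.customer_id = b.id

Result:
product | customer
--------+---------
Lamp    | NULL    
Tablet  | Olivia  
Phone   | Eve     
Mouse   | Ivan    
Monitor | Helen   
Chair   | Eve     
Webcam  | Alice   
Charger | NULL    
Cable   | Helen   


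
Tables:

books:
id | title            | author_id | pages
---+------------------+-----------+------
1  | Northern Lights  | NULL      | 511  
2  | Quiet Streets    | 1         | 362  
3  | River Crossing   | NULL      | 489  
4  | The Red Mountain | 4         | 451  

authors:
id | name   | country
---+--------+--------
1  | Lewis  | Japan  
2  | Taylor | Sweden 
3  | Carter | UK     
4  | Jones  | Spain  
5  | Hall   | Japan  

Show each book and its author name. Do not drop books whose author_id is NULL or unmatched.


LEFT JOIN keeps every row from books (the left table); where author_id has no match in authors, the author columns become NULL. Walk through each book:
  - book 1 (Northern Lights): author_id=NULL, no match -> kept with NULL
  - book 2 (Quiet Streets): author_id=1 -> matches Lewis
  - book 3 (River Crossing): author_id=NULL, no match -> kept with NULL
  - book 4 (The Red Mountain): author_id=4 -> matches Jones
All 4 rows appear; 2 have NULL author.

SQL:
SELECT a.title, b.name AS author
FROM books a
LEFT JOIN authors b ON a.author_id = b.id

Result:
title            | author
-----------------+-------
Northern Lights  | NULL  
Quiet Streets    | Lewis 
River Crossing   | NULL  
The Red Mountain | Jones 


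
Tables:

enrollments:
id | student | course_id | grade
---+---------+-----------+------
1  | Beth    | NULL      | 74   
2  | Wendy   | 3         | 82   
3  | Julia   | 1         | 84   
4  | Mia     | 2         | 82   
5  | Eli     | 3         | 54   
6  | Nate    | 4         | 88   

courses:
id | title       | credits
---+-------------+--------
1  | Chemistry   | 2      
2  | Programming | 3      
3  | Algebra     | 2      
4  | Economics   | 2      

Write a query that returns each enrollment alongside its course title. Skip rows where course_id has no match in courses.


INNER JOIN keeps only enrollments rows whose course_id matches an id in courses. Walk through each enrollment:
  - enrollment 1 (Beth): course_id=NULL, no match -> dropped
  - enrollment 2 (Wendy): course_id=3 -> matches Algebra
  - enrollment 3 (Julia): course_id=1 -> matches Chemistry
  - enrollment 4 (Mia): course_id=2 -> matches Programming
  - enrollment 5 (Eli): course_id=3 -> matches Algebra
  - enrollment 6 (Nate): course_id=4 -> matches Economics
So 1 of 6 rows is dropped.

SQL:
SELECT a.student, b.title AS course
FROM enrollments a
INNER JOIN courses b ON a.course_id = b.id

Result:
student | course     
--------+------------
Wendy   | Algebra    
Julia   | Chemistry  
Mia     | Programming
Eli     | Algebra    
Nate    | Economics  


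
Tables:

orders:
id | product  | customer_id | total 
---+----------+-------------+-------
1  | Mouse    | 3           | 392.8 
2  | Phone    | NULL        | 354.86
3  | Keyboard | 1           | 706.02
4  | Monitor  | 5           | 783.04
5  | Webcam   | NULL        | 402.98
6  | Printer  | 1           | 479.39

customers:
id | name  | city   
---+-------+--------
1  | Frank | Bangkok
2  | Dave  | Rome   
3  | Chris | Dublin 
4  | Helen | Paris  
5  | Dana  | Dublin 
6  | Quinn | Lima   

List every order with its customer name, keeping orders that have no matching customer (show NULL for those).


LEFT JOIN keeps every row from orders (the left table); where customer_id has no match in customers, the customer columns become NULL. Walk through each order:
  - order 1 (Mouse): customer_id=3 -> matches Chris
  - order 2 (Phone): customer_id=NULL, no match -> kept with NULL
  - order 3 (Keyboard): customer_id=1 -> matches Frank
  - order 4 (Monitor): customer_id=5 -> matches Dana
  - order 5 (Webcam): customer_id=NULL, no match -> kept with NULL
  - order 6 (Printer): customer_id=1 -> matches Frank
All 6 rows appear; 2 have NULL customer.

SQL:
SELECT a.product, b.name AS customer
FROM orders a
LEFT JOIN customers b ON a.customer_id = b.id

Result:
product  | customer
---------+---------
Mouse    | Chris   
Phone    | NULL    
Keyboard | Frank   
Monitor  | Dana    
Webcam   | NULL    
Printer  | Frank   


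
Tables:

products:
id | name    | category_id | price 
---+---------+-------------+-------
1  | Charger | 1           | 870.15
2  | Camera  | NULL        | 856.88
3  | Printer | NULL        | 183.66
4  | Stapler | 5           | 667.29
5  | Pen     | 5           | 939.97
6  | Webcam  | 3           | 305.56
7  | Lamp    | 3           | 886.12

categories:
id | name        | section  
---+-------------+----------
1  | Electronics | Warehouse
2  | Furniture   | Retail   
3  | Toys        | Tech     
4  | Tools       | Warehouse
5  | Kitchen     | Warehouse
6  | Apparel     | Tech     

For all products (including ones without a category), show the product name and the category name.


LEFT JOIN keeps every row from products (the left table); where category_id has no match in categories, the category columns become NULL. Walk through each product:
  - product 1 (Charger): category_id=1 -> matches Electronics
  - product 2 (Camera): category_id=NULL, no match -> kept with NULL
  - product 3 (Printer): category_id=NULL, no match -> kept with NULL
  - product 4 (Stapler): category_id=5 -> matches Kitchen
  - product 5 (Pen): category_id=5 -> matches Kitchen
  - product 6 (Webcam): category_id=3 -> matches Toys
  - product 7 (Lamp): category_id=3 -> matches Toys
All 7 rows appear; 2 have NULL category.

SQL:
SELECT a.name, b.name AS category
FROM products a
LEFT JOIN categories b ON a.category_id = b.id

Result:
name    | category   
--------+------------
Charger | Electronics
Camera  | NULL       
Printer | NULL       
Stapler | Kitchen    
Pen     | Kitchen    
Webcam  | Toys       
Lamp    | Toys       


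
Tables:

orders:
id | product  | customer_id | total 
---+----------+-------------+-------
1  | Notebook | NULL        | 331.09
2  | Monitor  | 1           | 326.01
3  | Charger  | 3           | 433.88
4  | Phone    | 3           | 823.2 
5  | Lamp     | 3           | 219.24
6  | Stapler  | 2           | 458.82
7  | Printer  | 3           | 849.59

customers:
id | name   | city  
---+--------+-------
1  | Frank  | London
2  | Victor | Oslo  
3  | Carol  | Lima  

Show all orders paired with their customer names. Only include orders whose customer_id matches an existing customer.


INNER JOIN keeps only orders rows whose customer_id matches an id in customers. Walk through each order:
  - order 1 (Notebook): customer_id=NULL, no match -> dropped
  - order 2 (Monitor): customer_id=1 -> matches Frank
  - order 3 (Charger): customer_id=3 -> matches Carol
  - order 4 (Phone): customer_id=3 -> matches Carol
  - order 5 (Lamp): customer_id=3 -> matches Carol
  - order 6 (Stapler): customer_id=2 -> matches Victor
  - order 7 (Printer): customer_id=3 -> matches Carol
So 1 of 7 rows is dropped.

SQL:
SELECT a.product, b.name AS customer
FROM orders a
INNER JOIN customers b ON a.customer_id = b.id

Result:
product | customer
--------+---------
Monitor | Frank   
Charger | Carol   
Phone   | Carol   
Lamp    | Carol   
Stapler | Victor  
Printer | Carol   


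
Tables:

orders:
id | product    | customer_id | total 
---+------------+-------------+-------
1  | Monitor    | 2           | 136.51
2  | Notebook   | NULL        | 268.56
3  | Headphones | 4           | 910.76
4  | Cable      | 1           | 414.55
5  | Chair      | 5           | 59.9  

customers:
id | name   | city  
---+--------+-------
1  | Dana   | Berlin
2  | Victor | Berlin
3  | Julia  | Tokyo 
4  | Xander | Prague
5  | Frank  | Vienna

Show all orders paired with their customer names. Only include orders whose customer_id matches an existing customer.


INNER JOIN keeps only orders rows whose customer_id matches an id in customers. Walk through each order:
  - order 1 (Monitor): customer_id=2 -> matches Victor
  - order 2 (Notebook): customer_id=NULL, no match -> dropped
  - order 3 (Headphones): customer_id=4 -> matches Xander
  - order 4 (Cable): customer_id=1 -> matches Dana
  - order 5 (Chair): customer_id=5 -> matches Frank
So 1 of 5 rows is dropped.

SQL:
SELECT a.product, b.name AS customer
FROM orders a
INNER JOIN customers b ON a.customer_id = b.id

Result:
product    | customer
-----------+---------
Monitor    | Victor  
Headphones | Xander  
Cable      | Dana    
Chair      | Frank   


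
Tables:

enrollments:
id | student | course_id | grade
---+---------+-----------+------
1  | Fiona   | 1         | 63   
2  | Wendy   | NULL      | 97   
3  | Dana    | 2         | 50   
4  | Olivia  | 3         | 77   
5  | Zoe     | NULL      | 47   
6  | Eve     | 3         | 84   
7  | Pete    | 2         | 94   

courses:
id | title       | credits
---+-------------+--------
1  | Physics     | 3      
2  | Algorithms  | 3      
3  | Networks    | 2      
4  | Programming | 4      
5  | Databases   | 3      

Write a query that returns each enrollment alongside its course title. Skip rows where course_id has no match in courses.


INNER JOIN keeps only enrollments rows whose course_id matches an id in courses. Walk through each enrollment:
  - enrollment 1 (Fiona): course_id=1 -> matches Physics
  - enrollment 2 (Wendy): course_id=NULL, no match -> dropped
  - enrollment 3 (Dana): course_id=2 -> matches Algorithms
  - enrollment 4 (Olivia): course_id=3 -> matches Networks
  - enrollment 5 (Zoe): course_id=NULL, no match -> dropped
  - enrollment 6 (Eve): course_id=3 -> matches Networks
  - enrollment 7 (Pete): course_id=2 -> matches Algorithms
So 2 of 7 rows are dropped.

SQL:
SELECT a.student, b.title AS course
FROM enrollments a
INNER JOIN courses b ON a.course_id = b.id

Result:
student | course    
--------+-----------
Fiona   | Physics   
Dana    | Algorithms
Olivia  | Networks  
Eve     | Networks  
Pete    | Algorithms


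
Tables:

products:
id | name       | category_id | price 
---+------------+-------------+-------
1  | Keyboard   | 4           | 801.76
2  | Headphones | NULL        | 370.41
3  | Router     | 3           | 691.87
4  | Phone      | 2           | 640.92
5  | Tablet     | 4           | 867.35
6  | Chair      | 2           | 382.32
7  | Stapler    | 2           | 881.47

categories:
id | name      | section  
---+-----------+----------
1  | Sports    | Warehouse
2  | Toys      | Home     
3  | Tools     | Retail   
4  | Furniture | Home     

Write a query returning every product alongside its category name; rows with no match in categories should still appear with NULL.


LEFT JOIN keeps every row from products (the left table); where category_id has no match in categories, the category columns become NULL. Walk through each product:
  - product 1 (Keyboard): category_id=4 -> matches Furniture
  - product 2 (Headphones): category_id=NULL, no match -> kept with NULL
  - product 3 (Router): category_id=3 -> matches Tools
  - product 4 (Phone): category_id=2 -> matches Toys
  - product 5 (Tablet): category_id=4 -> matches Furniture
  - product 6 (Chair): category_id=2 -> matches Toys
  - product 7 (Stapler): category_id=2 -> matches Toys
All 7 rows appear; 1 has NULL category.

SQL:
SELECT a.name, b.name AS category
FROM products a
LEFT JOIN categories b ON a.category_id = b.id

Result:
name       | category 
-----------+----------
Keyboard   | Furniture
Headphones | NULL     
Router     | Tools    
Phone      | Toys     
Tablet     | Furniture
Chair      | Toys     
Stapler    | Toys     


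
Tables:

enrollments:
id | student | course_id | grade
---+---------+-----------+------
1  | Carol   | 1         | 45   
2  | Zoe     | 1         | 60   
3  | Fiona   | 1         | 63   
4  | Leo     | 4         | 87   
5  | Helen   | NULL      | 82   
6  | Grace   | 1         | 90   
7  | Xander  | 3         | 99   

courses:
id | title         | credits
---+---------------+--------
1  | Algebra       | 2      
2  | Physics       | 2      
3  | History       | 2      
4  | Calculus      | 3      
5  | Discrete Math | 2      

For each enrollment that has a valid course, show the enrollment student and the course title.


INNER JOIN keeps only enrollments rows whose course_id matches an id in courses. Walk through each enrollment:
  - enrollment 1 (Carol): course_id=1 -> matches Algebra
  - enrollment 2 (Zoe): course_id=1 -> matches Algebra
  - enrollment 3 (Fiona): course_id=1 -> matches Algebra
  - enrollment 4 (Leo): course_id=4 -> matches Calculus
  - enrollment 5 (Helen): course_id=NULL, no match -> dropped
  - enrollment 6 (Grace): course_id=1 -> matches Algebra
  - enrollment 7 (Xander): course_id=3 -> matches History
So 1 of 7 rows is dropped.

SQL:
SELECT a.student, b.title AS course
FROM enrollments a
INNER JOIN courses b ON a.course_id = b.id

Result:
student | course  
--------+---------
Carol   | Algebra 
Zoe     | Algebra 
Fiona   | Algebra 
Leo     | Calculus
Grace   | Algebra 
Xander  | History 


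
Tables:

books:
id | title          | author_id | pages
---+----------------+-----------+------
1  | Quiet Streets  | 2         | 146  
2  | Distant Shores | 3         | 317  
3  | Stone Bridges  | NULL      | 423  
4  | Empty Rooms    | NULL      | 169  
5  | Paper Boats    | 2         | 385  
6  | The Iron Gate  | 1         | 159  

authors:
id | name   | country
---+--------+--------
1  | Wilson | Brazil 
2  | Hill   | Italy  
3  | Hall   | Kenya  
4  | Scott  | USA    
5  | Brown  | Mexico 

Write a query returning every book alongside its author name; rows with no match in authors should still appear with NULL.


LEFT JOIN keeps every row from books (the left table); where author_id has no match in authors, the author columns become NULL. Walk through each book:
  - book 1 (Quiet Streets): author_id=2 -> matches Hill
  - book 2 (Distant Shores): author_id=3 -> matches Hall
  - book 3 (Stone Bridges): author_id=NULL, no match -> kept with NULL
  - book 4 (Empty Rooms): author_id=NULL, no match -> kept with NULL
  - book 5 (Paper Boats): author_id=2 -> matches Hill
  - book 6 (The Iron Gate): author_id=1 -> matches Wilson
All 6 rows appear; 2 have NULL author.

SQL:
SELECT a.title, b.name AS author
FROM books a
LEFT JOIN authors b ON a.author_id = b.id

Result:
title          | author
---------------+-------
Quiet Streets  | Hill  
Distant Shores | Hall  
Stone Bridges  | NULL  
Empty Rooms    | NULL  
Paper Boats    | Hill  
The Iron Gate  | Wilson


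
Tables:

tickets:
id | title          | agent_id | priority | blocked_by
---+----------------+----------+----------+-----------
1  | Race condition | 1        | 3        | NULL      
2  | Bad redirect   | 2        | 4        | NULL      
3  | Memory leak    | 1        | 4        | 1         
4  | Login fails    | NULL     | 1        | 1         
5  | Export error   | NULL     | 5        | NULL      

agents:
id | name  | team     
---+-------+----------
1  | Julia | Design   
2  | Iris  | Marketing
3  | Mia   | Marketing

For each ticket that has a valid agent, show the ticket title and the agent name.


INNER JOIN keeps only tickets rows whose agent_id matches an id in agents. Walk through each ticket:
  - ticket 1 (Race condition): agent_id=1 -> matches Julia
  - ticket 2 (Bad redirect): agent_id=2 -> matches Iris
  - ticket 3 (Memory leak): agent_id=1 -> matches Julia
  - ticket 4 (Login fails): agent_id=NULL, no match -> dropped
  - ticket 5 (Export error): agent_id=NULL, no match -> dropped
So 2 of 5 rows are dropped.

SQL:
SELECT a.title, b.name AS agent
FROM tickets a
INNER JOIN agents b ON a.agent_id = b.id

Result:
title          | agent
---------------+------
Race condition | Julia
Bad redirect   | Iris 
Memory leak    | Julia


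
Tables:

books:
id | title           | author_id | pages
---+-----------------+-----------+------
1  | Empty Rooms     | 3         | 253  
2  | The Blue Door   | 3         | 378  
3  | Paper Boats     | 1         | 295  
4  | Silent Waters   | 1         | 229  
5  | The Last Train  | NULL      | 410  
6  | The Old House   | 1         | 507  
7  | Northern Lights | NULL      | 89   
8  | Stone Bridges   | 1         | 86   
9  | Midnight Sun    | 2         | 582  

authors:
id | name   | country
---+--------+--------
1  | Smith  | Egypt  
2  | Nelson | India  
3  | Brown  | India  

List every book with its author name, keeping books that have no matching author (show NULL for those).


LEFT JOIN keeps every row from books (the left table); where author_id has no match in authors, the author columns become NULL. Walk through each book:
  - book 1 (Empty Rooms): author_id=3 -> matches Brown
  - book 2 (The Blue Door): author_id=3 -> matches Brown
  - book 3 (Paper Boats): author_id=1 -> matches Smith
  - book 4 (Silent Waters): author_id=1 -> matches Smith
  - book 5 (The Last Train): author_id=NULL, no match -> kept with NULL
  - book 6 (The Old House): author_id=1 -> matches Smith
  - book 7 (Northern Lights): author_id=NULL, no match -> kept with NULL
  - book 8 (Stone Bridges): author_id=1 -> matches Smith
  - book 9 (Midnight Sun): author_id=2 -> matches Nelson
All 9 rows appear; 2 have NULL author.

SQL:
SELECT a.title, b.name AS author
FROM books a
LEFT JOIN authors b ON a.author_id = b.id

Result:
title           | author
----------------+-------
Empty Rooms     | Brown 
The Blue Door   | Brown 
Paper Boats     | Smith 
Silent Waters   | Smith 
The Last Train  | NULL  
The Old House   | Smith 
Northern Lights | NULL  
Stone Bridges   | Smith 
Midnight Sun    | Nelson


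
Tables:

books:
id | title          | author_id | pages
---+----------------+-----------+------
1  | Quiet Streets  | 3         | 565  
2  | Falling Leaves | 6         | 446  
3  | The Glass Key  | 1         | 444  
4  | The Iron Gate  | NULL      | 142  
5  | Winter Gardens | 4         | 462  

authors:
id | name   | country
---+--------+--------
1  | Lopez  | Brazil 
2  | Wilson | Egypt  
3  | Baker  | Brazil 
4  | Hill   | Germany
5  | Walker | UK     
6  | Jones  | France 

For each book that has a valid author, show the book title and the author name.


INNER JOIN keeps only books rows whose author_id matches an id in authors. Walk through each book:
  - book 1 (Quiet Streets): author_id=3 -> matches Baker
  - book 2 (Falling Leaves): author_id=6 -> matches Jones
  - book 3 (The Glass Key): author_id=1 -> matches Lopez
  - book 4 (The Iron Gate): author_id=NULL, no match -> dropped
  - book 5 (Winter Gardens): author_id=4 -> matches Hill
So 1 of 5 rows is dropped.

SQL:
SELECT a.title, b.name AS author
FROM books a
INNER JOIN authors b ON a.author_id = b.id

Result:
title          | author
---------------+-------
Quiet Streets  | Baker 
Falling Leaves | Jones 
The Glass Key  | Lopez 
Winter Gardens | Hill  


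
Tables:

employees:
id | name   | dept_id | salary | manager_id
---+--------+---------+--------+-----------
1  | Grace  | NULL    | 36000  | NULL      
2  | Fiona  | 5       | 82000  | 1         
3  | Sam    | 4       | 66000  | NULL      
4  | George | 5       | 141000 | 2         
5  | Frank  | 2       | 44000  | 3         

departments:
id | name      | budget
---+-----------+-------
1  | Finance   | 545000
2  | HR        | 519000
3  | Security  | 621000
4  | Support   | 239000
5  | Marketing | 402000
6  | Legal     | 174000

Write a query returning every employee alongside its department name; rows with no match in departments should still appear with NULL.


LEFT JOIN keeps every row from employees (the left table); where dept_id has no match in departments, the department columns become NULL. Walk through each employee:
  - employee 1 (Grace): dept_id=NULL, no match -> kept with NULL
  - employee 2 (Fiona): dept_id=5 -> matches Marketing
  - employee 3 (Sam): dept_id=4 -> matches Support
  - employee 4 (George): dept_id=5 -> matches Marketing
  - employee 5 (Frank): dept_id=2 -> matches HR
All 5 rows appear; 1 has NULL department.

SQL:
SELECT a.name, b.name AS department
FROM employees a
LEFT JOIN departments b ON a.dept_id = b.id

Result:
name   | department
-------+-----------
Grace  | NULL      
Fiona  | Marketing 
Sam    | Support   
George | Marketing 
Frank  | HR        


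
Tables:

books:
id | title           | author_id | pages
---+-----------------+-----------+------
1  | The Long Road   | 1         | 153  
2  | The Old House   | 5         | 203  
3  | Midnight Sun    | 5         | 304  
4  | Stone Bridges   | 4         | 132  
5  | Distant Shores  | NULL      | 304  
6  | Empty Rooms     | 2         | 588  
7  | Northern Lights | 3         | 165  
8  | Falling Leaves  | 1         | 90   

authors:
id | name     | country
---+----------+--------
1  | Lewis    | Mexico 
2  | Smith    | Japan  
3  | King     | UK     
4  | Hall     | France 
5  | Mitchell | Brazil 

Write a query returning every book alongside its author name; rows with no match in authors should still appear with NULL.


LEFT JOIN keeps every row from books (the left table); where author_id has no match in authors, the author columns become NULL. Walk through each book:
  - book 1 (The Long Road): author_id=1 -> matches Lewis
  - book 2 (The Old House): author_id=5 -> matches Mitchell
  - book 3 (Midnight Sun): author_id=5 -> matches Mitchell
  - book 4 (Stone Bridges): author_id=4 -> matches Hall
  - book 5 (Distant Shores): author_id=NULL, no match -> kept with NULL
  - book 6 (Empty Rooms): author_id=2 -> matches Smith
  - book 7 (Northern Lights): author_id=3 -> matches King
  - book 8 (Falling Leaves): author_id=1 -> matches Lewis
All 8 rows appear; 1 has NULL author.

SQL:
SELECT a.title, b.name AS author
FROM books a
LEFT JOIN authors b ON a.author_id = b.id

Result:
title           | author  
----------------+---------
The Long Road   | Lewis   
The Old House   | Mitchell
Midnight Sun    | Mitchell
Stone Bridges   | Hall    
Distant Shores  | NULL    
Empty Rooms     | Smith   
Northern Lights | King    
Falling Leaves  | Lewis   


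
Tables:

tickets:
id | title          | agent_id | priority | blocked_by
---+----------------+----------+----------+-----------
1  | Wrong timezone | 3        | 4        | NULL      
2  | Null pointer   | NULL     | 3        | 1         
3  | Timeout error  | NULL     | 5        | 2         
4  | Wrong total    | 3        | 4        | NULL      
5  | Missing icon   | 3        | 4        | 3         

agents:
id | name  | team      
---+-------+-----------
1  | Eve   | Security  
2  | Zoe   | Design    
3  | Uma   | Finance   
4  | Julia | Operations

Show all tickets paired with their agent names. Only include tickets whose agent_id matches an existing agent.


INNER JOIN keeps only tickets rows whose agent_id matches an id in agents. Walk through each ticket:
  - ticket 1 (Wrong timezone): agent_id=3 -> matches Uma
  - ticket 2 (Null pointer): agent_id=NULL, no match -> dropped
  - ticket 3 (Timeout error): agent_id=NULL, no match -> dropped
  - ticket 4 (Wrong total): agent_id=3 -> matches Uma
  - ticket 5 (Missing icon): agent_id=3 -> matches Uma
So 2 of 5 rows are dropped.

SQL:
SELECT a.title, b.name AS agent
FROM tickets a
INNER JOIN agents b ON a.agent_id = b.id

Result:
title          | agent
---------------+------
Wrong timezone | Uma  
Wrong total    | Uma  
Missing icon   | Uma  


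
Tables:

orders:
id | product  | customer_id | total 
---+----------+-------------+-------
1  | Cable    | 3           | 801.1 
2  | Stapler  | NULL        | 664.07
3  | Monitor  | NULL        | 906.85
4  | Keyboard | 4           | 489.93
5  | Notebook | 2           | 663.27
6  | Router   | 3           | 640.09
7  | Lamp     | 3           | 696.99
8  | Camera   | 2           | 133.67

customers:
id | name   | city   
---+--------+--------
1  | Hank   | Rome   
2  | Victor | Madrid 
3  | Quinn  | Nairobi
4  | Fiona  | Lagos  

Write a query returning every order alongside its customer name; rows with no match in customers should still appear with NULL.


LEFT JOIN keeps every row from orders (the left table); where customer_id has no match in customers, the customer columns become NULL. Walk through each order:
  - order 1 (Cable): customer_id=3 -> matches Quinn
  - order 2 (Stapler): customer_id=NULL, no match -> kept with NULL
  - order 3 (Monitor): customer_id=NULL, no match -> kept with NULL
  - order 4 (Keyboard): customer_id=4 -> matches Fiona
  - order 5 (Notebook): customer_id=2 -> matches Victor
  - order 6 (Router): customer_id=3 -> matches Quinn
  - order 7 (Lamp): customer_id=3 -> matches Quinn
  - order 8 (Camera): customer_id=2 -> matches Victor
All 8 rows appear; 2 have NULL customer.

SQL:
SELECT a.product, b.name AS customer
FROM orders a
LEFT JOIN customers b ON a.customer_id = b.id

Result:
product  | customer
---------+---------
Cable    | Quinn   
Stapler  | NULL    
Monitor  | NULL    
Keyboard | Fiona   
Notebook | Victor  
Router   | Quinn   
Lamp     | Quinn   
Camera   | Victor  


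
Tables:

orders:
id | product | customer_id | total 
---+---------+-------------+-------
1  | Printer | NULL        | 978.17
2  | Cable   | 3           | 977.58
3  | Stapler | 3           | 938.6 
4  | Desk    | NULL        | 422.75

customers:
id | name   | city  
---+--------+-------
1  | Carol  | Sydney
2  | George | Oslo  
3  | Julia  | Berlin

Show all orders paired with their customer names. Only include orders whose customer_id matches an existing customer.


INNER JOIN keeps only orders rows whose customer_id matches an id in customers. Walk through each order:
  - order 1 (Printer): customer_id=NULL, no match -> dropped
  - order 2 (Cable): customer_id=3 -> matches Julia
  - order 3 (Stapler): customer_id=3 -> matches Julia
  - order 4 (Desk): customer_id=NULL, no match -> dropped
So 2 of 4 rows are dropped.

SQL:
SELECT a.product, b.name AS customer
FROM orders a
INNER JOIN customers b ON a.customer_id = b.id

Result:
product | customer
--------+---------
Cable   | Julia   
Stapler | Julia   


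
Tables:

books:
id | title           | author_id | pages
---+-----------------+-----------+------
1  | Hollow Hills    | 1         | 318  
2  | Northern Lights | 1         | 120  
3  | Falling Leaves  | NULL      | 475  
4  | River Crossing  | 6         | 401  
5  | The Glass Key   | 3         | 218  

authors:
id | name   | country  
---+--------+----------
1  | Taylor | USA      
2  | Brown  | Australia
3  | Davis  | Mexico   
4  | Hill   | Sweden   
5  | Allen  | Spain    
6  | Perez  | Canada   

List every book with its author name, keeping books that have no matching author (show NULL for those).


LEFT JOIN keeps every row from books (the left table); where author_id has no match in authors, the author columns become NULL. Walk through each book:
  - book 1 (Hollow Hills): author_id=1 -> matches Taylor
  - book 2 (Northern Lights): author_id=1 -> matches Taylor
  - book 3 (Falling Leaves): author_id=NULL, no match -> kept with NULL
  - book 4 (River Crossing): author_id=6 -> matches Perez
  - book 5 (The Glass Key): author_id=3 -> matches Davis
All 5 rows appear; 1 has NULL author.

SQL:
SELECT a.title, b.name AS author
FROM books a
LEFT JOIN authors b ON a.author_id = b.id

Result:
title           | author
----------------+-------
Hollow Hills    | Taylor
Northern Lights | Taylor
Falling Leaves  | NULL  
River Crossing  | Perez 
The Glass Key   | Davis 


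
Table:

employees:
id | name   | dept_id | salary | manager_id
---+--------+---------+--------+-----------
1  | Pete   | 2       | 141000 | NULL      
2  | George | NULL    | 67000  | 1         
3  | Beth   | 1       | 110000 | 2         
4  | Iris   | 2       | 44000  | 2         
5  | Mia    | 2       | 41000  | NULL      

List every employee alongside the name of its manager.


This is a self-join: employees is joined to a second copy of itself, matching each row's manager_id to another row's id. Use LEFT JOIN so rows with manager_id=NULL are kept.
  - employee 1 (Pete): manager_id=NULL -> NULL
  - employee 2 (George): manager_id=1 -> Pete
  - employee 3 (Beth): manager_id=2 -> George
  - employee 4 (Iris): manager_id=2 -> George
  - employee 5 (Mia): manager_id=NULL -> NULL

SQL:
SELECT a.name AS item, b.name AS manager
FROM employees a
LEFT JOIN employees b ON a.manager_id = b.id

Result:
item   | manager
-------+--------
Pete   | NULL   
George | Pete   
Beth   | George 
Iris   | George 
Mia    | NULL   


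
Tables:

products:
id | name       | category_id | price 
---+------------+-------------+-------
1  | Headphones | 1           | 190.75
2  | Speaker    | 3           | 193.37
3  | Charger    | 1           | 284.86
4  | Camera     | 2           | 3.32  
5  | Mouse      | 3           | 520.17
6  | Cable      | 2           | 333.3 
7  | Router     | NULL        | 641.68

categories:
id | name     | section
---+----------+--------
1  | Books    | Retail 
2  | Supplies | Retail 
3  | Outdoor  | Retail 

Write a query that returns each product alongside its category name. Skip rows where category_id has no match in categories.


INNER JOIN keeps only products rows whose category_id matches an id in categories. Walk through each product:
  - product 1 (Headphones): category_id=1 -> matches Books
  - product 2 (Speaker): category_id=3 -> matches Outdoor
  - product 3 (Charger): category_id=1 -> matches Books
  - product 4 (Camera): category_id=2 -> matches Supplies
  - product 5 (Mouse): category_id=3 -> matches Outdoor
  - product 6 (Cable): category_id=2 -> matches Supplies
  - product 7 (Router): category_id=NULL, no match -> dropped
So 1 of 7 rows is dropped.

SQL:
SELECT a.name, b.name AS category
FROM products a
INNER JOIN categories b ON a.category_id = b.id

Result:
name       | category
-----------+---------
Headphones | Books   
Speaker    | Outdoor 
Charger    | Books   
Camera     | Supplies
Mouse      | Outdoor 
Cable      | Supplies


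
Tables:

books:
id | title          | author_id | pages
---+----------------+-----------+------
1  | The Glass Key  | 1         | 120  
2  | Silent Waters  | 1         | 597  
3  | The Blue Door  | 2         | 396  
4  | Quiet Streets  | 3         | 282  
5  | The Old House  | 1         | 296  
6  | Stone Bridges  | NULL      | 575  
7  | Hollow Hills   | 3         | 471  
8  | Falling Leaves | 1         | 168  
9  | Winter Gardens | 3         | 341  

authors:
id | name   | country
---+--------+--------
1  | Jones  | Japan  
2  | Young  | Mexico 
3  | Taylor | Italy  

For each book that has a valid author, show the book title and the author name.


INNER JOIN keeps only books rows whose author_id matches an id in authors. Walk through each book:
  - book 1 (The Glass Key): author_id=1 -> matches Jones
  - book 2 (Silent Waters): author_id=1 -> matches Jones
  - book 3 (The Blue Door): author_id=2 -> matches Young
  - book 4 (Quiet Streets): author_id=3 -> matches Taylor
  - book 5 (The Old House): author_id=1 -> matches Jones
  - book 6 (Stone Bridges): author_id=NULL, no match -> dropped
  - book 7 (Hollow Hills): author_id=3 -> matches Taylor
  - book 8 (Falling Leaves): author_id=1 -> matches Jones
  - book 9 (Winter Gardens): author_id=3 -> matches Taylor
So 1 of 9 rows is dropped.

SQL:
SELECT a.title, b.name AS author
FROM books a
INNER JOIN authors b ON a.author_id = b.id

Result:
title          | author
---------------+-------
The Glass Key  | Jones 
Silent Waters  | Jones 
The Blue Door  | Young 
Quiet Streets  | Taylor
The Old House  | Jones 
Hollow Hills   | Taylor
Falling Leaves | Jones 
Winter Gardens | Taylor


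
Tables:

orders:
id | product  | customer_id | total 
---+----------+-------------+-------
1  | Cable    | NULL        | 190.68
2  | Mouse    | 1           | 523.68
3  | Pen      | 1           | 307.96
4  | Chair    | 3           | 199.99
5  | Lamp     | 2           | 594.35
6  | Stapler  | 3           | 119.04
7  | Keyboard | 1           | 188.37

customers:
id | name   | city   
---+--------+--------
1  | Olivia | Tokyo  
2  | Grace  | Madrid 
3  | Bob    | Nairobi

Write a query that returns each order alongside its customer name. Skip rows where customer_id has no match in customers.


INNER JOIN keeps only orders rows whose customer_id matches an id in customers. Walk through each order:
  - order 1 (Cable): customer_id=NULL, no match -> dropped
  - order 2 (Mouse): customer_id=1 -> matches Olivia
  - order 3 (Pen): customer_id=1 -> matches Olivia
  - order 4 (Chair): customer_id=3 -> matches Bob
  - order 5 (Lamp): customer_id=2 -> matches Grace
  - order 6 (Stapler): customer_id=3 -> matches Bob
  - order 7 (Keyboard): customer_id=1 -> matches Olivia
So 1 of 7 rows is dropped.

SQL:
SELECT a.product, b.name AS customer
FROM orders a
INNER JOIN customers b ON a.customer_id = b.id

Result:
product  | customer
---------+---------
Mouse    | Olivia  
Pen      | Olivia  
Chair    | Bob     
Lamp     | Grace   
Stapler  | Bob     
Keyboard | Olivia  


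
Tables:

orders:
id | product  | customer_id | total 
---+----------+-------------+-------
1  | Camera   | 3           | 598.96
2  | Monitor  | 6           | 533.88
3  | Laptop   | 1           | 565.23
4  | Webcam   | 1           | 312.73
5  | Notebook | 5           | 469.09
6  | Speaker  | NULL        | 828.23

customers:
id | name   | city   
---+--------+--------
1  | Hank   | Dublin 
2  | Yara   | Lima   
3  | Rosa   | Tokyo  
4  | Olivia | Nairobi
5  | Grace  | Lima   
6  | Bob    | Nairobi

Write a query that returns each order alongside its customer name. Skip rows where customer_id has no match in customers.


INNER JOIN keeps only orders rows whose customer_id matches an id in customers. Walk through each order:
  - order 1 (Camera): customer_id=3 -> matches Rosa
  - order 2 (Monitor): customer_id=6 -> matches Bob
  - order 3 (Laptop): customer_id=1 -> matches Hank
  - order 4 (Webcam): customer_id=1 -> matches Hank
  - order 5 (Notebook): customer_id=5 -> matches Grace
  - order 6 (Speaker): customer_id=NULL, no match -> dropped
So 1 of 6 rows is dropped.

SQL:
SELECT a.product, b.name AS customer
FROM orders a
INNER JOIN customers b ON a.customer_id = b.id

Result:
product  | customer
---------+---------
Camera   | Rosa    
Monitor  | Bob     
Laptop   | Hank    
Webcam   | Hank    
Notebook | Grace   


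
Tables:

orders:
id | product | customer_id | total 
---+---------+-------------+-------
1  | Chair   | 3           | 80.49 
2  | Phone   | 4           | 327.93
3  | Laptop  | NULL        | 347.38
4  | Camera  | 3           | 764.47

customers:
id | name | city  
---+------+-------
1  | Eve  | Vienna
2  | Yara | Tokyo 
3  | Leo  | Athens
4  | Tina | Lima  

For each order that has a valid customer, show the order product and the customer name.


INNER JOIN keeps only orders rows whose customer_id matches an id in customers. Walk through each order:
  - order 1 (Chair): customer_id=3 -> matches Leo
  - order 2 (Phone): customer_id=4 -> matches Tina
  - order 3 (Laptop): customer_id=NULL, no match -> dropped
  - order 4 (Camera): customer_id=3 -> matches Leo
So 1 of 4 rows is dropped.

SQL:
SELECT a.product, b.name AS customer
FROM orders a
INNER JOIN customers b ON a.customer_id = b.id

Result:
product | customer
--------+---------
Chair   | Leo     
Phone   | Tina    
Camera  | Leo     


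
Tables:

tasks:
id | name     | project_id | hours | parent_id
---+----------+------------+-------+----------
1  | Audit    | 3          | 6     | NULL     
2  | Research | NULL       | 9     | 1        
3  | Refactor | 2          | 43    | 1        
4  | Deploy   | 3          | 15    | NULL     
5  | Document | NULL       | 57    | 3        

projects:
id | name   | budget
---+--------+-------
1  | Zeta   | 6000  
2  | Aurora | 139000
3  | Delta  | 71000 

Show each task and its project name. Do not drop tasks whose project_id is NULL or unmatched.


LEFT JOIN keeps every row from tasks (the left table); where project_id has no match in projects, the project columns become NULL. Walk through each task:
  - task 1 (Audit): project_id=3 -> matches Delta
  - task 2 (Research): project_id=NULL, no match -> kept with NULL
  - task 3 (Refactor): project_id=2 -> matches Aurora
  - task 4 (Deploy): project_id=3 -> matches Delta
  - task 5 (Document): project_id=NULL, no match -> kept with NULL
All 5 rows appear; 2 have NULL project.

SQL:
SELECT a.name, b.name AS project
FROM tasks a
LEFT JOIN projects b ON a.project_id = b.id

Result:
name     | project
---------+--------
Audit    | Delta  
Research | NULL   
Refactor | Aurora 
Deploy   | Delta  
Document | NULL   


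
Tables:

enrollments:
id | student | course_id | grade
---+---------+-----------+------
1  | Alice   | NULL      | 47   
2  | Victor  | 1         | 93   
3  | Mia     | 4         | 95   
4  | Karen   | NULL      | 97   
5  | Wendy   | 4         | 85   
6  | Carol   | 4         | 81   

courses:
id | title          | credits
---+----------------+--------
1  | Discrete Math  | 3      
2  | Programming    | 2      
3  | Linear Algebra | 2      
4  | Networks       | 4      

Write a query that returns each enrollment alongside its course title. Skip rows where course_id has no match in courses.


INNER JOIN keeps only enrollments rows whose course_id matches an id in courses. Walk through each enrollment:
  - enrollment 1 (Alice): course_id=NULL, no match -> dropped
  - enrollment 2 (Victor): course_id=1 -> matches Discrete Math
  - enrollment 3 (Mia): course_id=4 -> matches Networks
  - enrollment 4 (Karen): course_id=NULL, no match -> dropped
  - enrollment 5 (Wendy): course_id=4 -> matches Networks
  - enrollment 6 (Carol): course_id=4 -> matches Networks
So 2 of 6 rows are dropped.

SQL:
SELECT a.student, b.title AS course
FROM enrollments a
INNER JOIN courses b ON a.course_id = b.id

Result:
student | course       
--------+--------------
Victor  | Discrete Math
Mia     | Networks     
Wendy   | Networks     
Carol   | Networks     


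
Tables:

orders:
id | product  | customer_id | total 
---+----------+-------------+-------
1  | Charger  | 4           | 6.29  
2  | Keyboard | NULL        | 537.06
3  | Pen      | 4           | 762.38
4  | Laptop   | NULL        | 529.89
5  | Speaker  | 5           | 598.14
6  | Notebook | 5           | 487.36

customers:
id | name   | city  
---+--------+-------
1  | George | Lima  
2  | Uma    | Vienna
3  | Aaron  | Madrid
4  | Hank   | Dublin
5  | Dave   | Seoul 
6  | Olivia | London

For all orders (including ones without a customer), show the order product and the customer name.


LEFT JOIN keeps every row from orders (the left table); where customer_id has no match in customers, the customer columns become NULL. Walk through each order:
  - order 1 (Charger): customer_id=4 -> matches Hank
  - order 2 (Keyboard): customer_id=NULL, no match -> kept with NULL
  - order 3 (Pen): customer_id=4 -> matches Hank
  - order 4 (Laptop): customer_id=NULL, no match -> kept with NULL
  - order 5 (Speaker): customer_id=5 -> matches Dave
  - order 6 (Notebook): customer_id=5 -> matches Dave
All 6 rows appear; 2 have NULL customer.

SQL:
SELECT a.product, b.name AS customer
FROM orders a
LEFT JOIN customers b ON a.customer_id = b.id

Result:
product  | customer
---------+---------
Charger  | Hank    
Keyboard | NULL    
Pen      | Hank    
Laptop   | NULL    
Speaker  | Dave    
Notebook | Dave    
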